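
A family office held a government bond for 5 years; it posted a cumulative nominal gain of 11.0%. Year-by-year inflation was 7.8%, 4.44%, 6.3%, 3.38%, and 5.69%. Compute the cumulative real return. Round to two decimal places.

Cumulative inflation factor: 1.078 × 1.0444 × 1.063 × 1.0338 × 1.0569 ≈ 1.30764.
Nominal growth factor: 1.11000. Real growth factor = 1.11000 / 1.30764 ≈ 0.84886.
Total real return ≈ -15.1145%.

-15.11%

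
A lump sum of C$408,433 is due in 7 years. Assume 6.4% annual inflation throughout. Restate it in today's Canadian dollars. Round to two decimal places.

Price-level factor over 7 years: (1 + 6.4%)^7 ≈ 1.5438012766.
Purchasing power today: C$408,433 divided by that factor.

C$264,563.20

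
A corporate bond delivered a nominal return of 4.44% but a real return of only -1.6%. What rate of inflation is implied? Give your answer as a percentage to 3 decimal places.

6.138%

From (1+r_nom) = (1+r_real)(1+π), we get 1+π = (1 + 4.44%)/(1 − 1.6%) = 1.0444/0.984 ≈ 1.06138.
So π ≈ 6.1382%.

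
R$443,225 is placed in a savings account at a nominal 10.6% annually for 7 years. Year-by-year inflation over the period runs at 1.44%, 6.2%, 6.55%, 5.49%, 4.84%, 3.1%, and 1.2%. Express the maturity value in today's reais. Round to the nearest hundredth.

R$677,400.39

Nominal value at maturity: R$443,225 × (1 + 10.6%)^7 ≈ R$897,243.12.
Price-level factor over 7 years: 1.0144 × 1.062 × 1.0655 × 1.0549 × 1.0484 × 1.031 × 1.012 ≈ 1.3245388275.
The maturity value deflated by that factor is the answer in today's purchasing power.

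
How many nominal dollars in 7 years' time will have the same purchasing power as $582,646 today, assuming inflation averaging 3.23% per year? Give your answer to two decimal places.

Cumulative price-level factor: (1+3.23%)^7 ≈ 1.2492273715.
Multiplying $582,646 by the price-level factor gives the future nominal sum.

$727,857.33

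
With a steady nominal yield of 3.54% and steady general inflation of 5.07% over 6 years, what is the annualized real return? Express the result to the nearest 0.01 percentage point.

-1.46%

With constant rates the annual real return is the same each year: (1+3.54%)/(1+5.07%) − 1 = -0.01456.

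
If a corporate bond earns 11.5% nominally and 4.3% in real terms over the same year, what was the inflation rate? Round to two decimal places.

6.90%

From (1+r_nom) = (1+r_real)(1+π), we get 1+π = (1 + 11.5%)/(1 + 4.3%) = 1.115/1.043 ≈ 1.06903.
So π ≈ 6.9032%.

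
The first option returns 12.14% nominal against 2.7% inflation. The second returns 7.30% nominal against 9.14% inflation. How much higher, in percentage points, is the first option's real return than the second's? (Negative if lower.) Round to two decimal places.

10.88

The first option real return: 1.1214/1.027 − 1 = 9.192%.
The second real return: 1.0730/1.0914 − 1 = -1.686%.
Difference: 9.192 − (-1.686) = 10.878 pp.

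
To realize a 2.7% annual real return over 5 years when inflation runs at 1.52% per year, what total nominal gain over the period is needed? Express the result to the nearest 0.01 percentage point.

23.20%

Required annual nominal rate: (1+2.7%)(1+1.52%) − 1 = 4.26104%.
Cumulative over 5 years: (1 + 0.0426104)^5 − 1 ≈ 0.23200.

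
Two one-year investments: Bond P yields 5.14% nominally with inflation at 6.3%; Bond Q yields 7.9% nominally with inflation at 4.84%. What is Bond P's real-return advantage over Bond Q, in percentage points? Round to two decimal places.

-4.01

Bond P real return: 1.0514/1.063 − 1 = -1.091%.
Bond Q real return: 1.079/1.0484 − 1 = 2.919%.
Difference: -1.091 − 2.919 = -4.010 pp.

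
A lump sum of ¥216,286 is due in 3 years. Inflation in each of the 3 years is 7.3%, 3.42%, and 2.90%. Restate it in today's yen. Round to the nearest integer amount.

¥189,413

Price-level factor over 3 years: 1.073 × 1.0342 × 1.0290 = 1.1418778014.
Purchasing power today: ¥216,286 divided by that factor.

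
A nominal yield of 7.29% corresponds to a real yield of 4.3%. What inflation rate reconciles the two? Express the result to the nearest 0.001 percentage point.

2.867%

From (1+r_nom) = (1+r_real)(1+π), we get 1+π = (1 + 7.29%)/(1 + 4.3%) = 1.0729/1.043 ≈ 1.02867.
So π ≈ 2.8667%.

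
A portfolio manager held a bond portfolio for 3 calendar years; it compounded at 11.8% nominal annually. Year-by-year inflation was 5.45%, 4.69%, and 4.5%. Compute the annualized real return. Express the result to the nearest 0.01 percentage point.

Cumulative inflation factor: 1.0545 × 1.0469 × 1.045 ≈ 1.15363.
Nominal growth factor: 1.39742. Real growth factor = 1.39742 / 1.15363 ≈ 1.21132.
Annualized: 1.21132^(1/3) − 1 ≈ 0.06599.

6.60%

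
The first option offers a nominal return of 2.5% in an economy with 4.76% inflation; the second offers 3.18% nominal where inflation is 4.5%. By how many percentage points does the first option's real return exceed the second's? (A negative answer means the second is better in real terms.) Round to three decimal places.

The first option real return: 1.025/1.0476 − 1 = -2.1573%.
The second real return: 1.0318/1.045 − 1 = -1.2632%.
Difference: -2.1573 − (-1.2632) = -0.8941 pp.

-0.894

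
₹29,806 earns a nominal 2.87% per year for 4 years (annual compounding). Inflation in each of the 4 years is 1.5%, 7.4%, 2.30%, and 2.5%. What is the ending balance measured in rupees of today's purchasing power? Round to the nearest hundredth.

₹29,200.40

Nominal value at maturity: ₹29,806 × (1 + 2.87%)^4 ≈ ₹33,377.87.
Price-level factor over 4 years: 1.015 × 1.074 × 1.0230 × 1.025 ≈ 1.1430620933.
Dividing the nominal maturity value by the price-level factor gives the value in today's money.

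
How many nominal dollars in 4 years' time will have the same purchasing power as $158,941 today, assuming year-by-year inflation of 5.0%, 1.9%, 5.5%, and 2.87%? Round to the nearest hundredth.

Cumulative price-level factor: 1.050 × 1.019 × 1.055 × 1.0287 ≈ 1.1611937311.
Multiplying $158,941 by the price-level factor gives the future nominal sum.

$184,561.29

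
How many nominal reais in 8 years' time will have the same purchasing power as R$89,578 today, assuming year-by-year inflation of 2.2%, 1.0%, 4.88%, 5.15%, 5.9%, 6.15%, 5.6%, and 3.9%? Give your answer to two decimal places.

Cumulative price-level factor: 1.022 × 1.010 × 1.0488 × 1.0515 × 1.059 × 1.0615 × 1.056 × 1.039 ≈ 1.4040082174.
Multiplying R$89,578 by the price-level factor gives the future nominal sum.

R$125,768.25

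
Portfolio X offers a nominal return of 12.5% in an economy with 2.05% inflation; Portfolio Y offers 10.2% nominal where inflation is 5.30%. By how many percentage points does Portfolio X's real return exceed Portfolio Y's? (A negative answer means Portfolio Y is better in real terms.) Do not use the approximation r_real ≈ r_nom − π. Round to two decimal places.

Portfolio X real return: 1.125/1.0205 − 1 = 10.240%.
Portfolio Y real return: 1.102/1.0530 − 1 = 4.653%.
Difference: 10.240 − 4.653 = 5.587 pp.

5.59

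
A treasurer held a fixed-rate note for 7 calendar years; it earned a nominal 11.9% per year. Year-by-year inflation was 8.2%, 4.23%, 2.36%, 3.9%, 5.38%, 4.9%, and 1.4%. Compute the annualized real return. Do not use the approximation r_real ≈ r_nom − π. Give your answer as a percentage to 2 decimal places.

Cumulative inflation factor: 1.082 × 1.0423 × 1.0236 × 1.039 × 1.0538 × 1.049 × 1.014 ≈ 1.34443.
Nominal growth factor: 2.19690. Real growth factor = 2.19690 / 1.34443 ≈ 1.63408.
Annualized: 1.63408^(1/7) − 1 ≈ 0.07267.

7.27%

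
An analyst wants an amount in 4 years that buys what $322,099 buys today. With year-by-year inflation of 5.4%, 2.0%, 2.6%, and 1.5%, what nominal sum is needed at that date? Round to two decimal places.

Cumulative price-level factor: 1.054 × 1.020 × 1.026 × 1.015 = 1.1195775612.
The nominal amount required is $322,099 scaled up by that factor.

$360,614.81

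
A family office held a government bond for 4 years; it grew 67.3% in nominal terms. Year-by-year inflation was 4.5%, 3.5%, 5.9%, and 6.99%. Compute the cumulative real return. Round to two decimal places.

Cumulative inflation factor: 1.045 × 1.035 × 1.059 × 1.0699 ≈ 1.22545.
Nominal growth factor: 1.67300. Real growth factor = 1.67300 / 1.22545 ≈ 1.36521.
Total real return ≈ 36.5212%.

36.52%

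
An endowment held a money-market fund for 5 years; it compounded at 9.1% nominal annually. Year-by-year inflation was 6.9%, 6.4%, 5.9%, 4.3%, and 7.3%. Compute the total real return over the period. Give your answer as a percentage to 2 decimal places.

Cumulative inflation factor: 1.069 × 1.064 × 1.059 × 1.043 × 1.073 ≈ 1.34803.
Nominal growth factor: 1.54569. Real growth factor = 1.54569 / 1.34803 ≈ 1.14663.
Total real return ≈ 14.6633%.

14.66%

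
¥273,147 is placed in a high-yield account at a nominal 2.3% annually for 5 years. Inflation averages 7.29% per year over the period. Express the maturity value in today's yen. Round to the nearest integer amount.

Nominal value at maturity: ¥273,147 × (1 + 2.3%)^5 ≈ ¥306,037.
Price-level factor over 5 years: (1 + 7.29%)^5 ≈ 1.4216615786.
The maturity value deflated by that factor is the answer in today's purchasing power.

¥215,267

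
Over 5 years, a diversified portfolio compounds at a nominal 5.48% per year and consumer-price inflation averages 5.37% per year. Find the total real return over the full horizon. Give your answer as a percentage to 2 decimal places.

0.52%

The annual real rate is (1+5.48%)/(1+5.37%) − 1 = 0.1044%.
Compounded over 5 years: (1 + 0.001044)^5 − 1 ≈ 0.00523.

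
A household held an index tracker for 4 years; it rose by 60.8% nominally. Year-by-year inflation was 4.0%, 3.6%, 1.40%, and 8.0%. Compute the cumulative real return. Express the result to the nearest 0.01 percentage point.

Cumulative inflation factor: 1.040 × 1.036 × 1.0140 × 1.080 ≈ 1.17993.
Nominal growth factor: 1.60800. Real growth factor = 1.60800 / 1.17993 ≈ 1.36280.
Total real return ≈ 36.2797%.

36.28%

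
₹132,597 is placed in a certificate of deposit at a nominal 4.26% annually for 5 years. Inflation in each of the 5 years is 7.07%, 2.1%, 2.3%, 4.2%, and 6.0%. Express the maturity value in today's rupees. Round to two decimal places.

₹132,245.08

Nominal value at maturity: ₹132,597 × (1 + 4.26%)^5 ≈ ₹163,351.19.
Price-level factor over 5 years: 1.0707 × 1.021 × 1.023 × 1.042 × 1.060 ≈ 1.2352155852.
The maturity value deflated by that factor is the answer in today's purchasing power.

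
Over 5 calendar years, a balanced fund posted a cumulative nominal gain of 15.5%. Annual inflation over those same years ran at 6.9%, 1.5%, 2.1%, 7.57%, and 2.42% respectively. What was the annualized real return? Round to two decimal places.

-1.10%

Cumulative inflation factor: 1.069 × 1.015 × 1.021 × 1.0757 × 1.0242 ≈ 1.22052.
Nominal growth factor: 1.15500. Real growth factor = 1.15500 / 1.22052 ≈ 0.94632.
Annualized: 0.94632^(1/5) − 1 ≈ -0.01097.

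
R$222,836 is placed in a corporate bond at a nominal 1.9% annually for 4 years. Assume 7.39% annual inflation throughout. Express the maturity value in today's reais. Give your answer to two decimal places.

Nominal value at maturity: R$222,836 × (1 + 1.9%)^4 ≈ R$240,260.34.
Price-level factor over 4 years: (1 + 7.39%)^4 ≈ 1.3300114185.
The maturity value deflated by that factor is the answer in today's purchasing power.

R$180,645.32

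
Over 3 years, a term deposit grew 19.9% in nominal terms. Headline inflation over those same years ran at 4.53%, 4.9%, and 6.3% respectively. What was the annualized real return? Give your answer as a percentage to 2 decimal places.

Cumulative inflation factor: 1.0453 × 1.049 × 1.063 ≈ 1.16560.
Nominal growth factor: 1.19900. Real growth factor = 1.19900 / 1.16560 ≈ 1.02865.
Annualized: 1.02865^(1/3) − 1 ≈ 0.00946.

0.95%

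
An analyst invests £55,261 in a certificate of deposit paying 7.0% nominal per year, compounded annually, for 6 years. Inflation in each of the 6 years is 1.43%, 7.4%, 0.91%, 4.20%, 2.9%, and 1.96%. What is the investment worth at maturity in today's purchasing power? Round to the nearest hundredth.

Nominal value at maturity: £55,261 × (1 + 7.0%)^6 ≈ £82,931.86.
Price-level factor over 6 years: 1.0143 × 1.074 × 1.0091 × 1.0420 × 1.029 × 1.0196 ≈ 1.2017602460.
The maturity value deflated by that factor is the answer in today's purchasing power.

£69,008.66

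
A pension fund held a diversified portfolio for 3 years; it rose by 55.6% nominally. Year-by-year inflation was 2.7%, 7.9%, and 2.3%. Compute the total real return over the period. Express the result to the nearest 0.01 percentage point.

37.26%

Cumulative inflation factor: 1.027 × 1.079 × 1.023 ≈ 1.13362.
Nominal growth factor: 1.55600. Real growth factor = 1.55600 / 1.13362 ≈ 1.37259.
Total real return ≈ 37.2594%.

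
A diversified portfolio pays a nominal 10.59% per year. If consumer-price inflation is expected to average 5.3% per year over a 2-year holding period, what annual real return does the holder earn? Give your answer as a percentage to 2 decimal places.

5.02%

With constant rates the annual real return is the same each year: (1+10.59%)/(1+5.3%) − 1 = 0.05024.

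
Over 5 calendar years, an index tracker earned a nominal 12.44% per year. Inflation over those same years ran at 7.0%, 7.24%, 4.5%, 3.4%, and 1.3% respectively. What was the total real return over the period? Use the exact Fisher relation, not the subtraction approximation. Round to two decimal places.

Cumulative inflation factor: 1.070 × 1.0724 × 1.045 × 1.034 × 1.013 ≈ 1.25599.
Nominal growth factor: 1.79723. Real growth factor = 1.79723 / 1.25599 ≈ 1.43093.
Total real return ≈ 43.0927%.

43.09%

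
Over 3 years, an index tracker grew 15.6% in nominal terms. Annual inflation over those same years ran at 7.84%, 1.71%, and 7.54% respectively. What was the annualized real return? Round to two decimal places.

Cumulative inflation factor: 1.0784 × 1.0171 × 1.0754 ≈ 1.17954.
Nominal growth factor: 1.15600. Real growth factor = 1.15600 / 1.17954 ≈ 0.98004.
Annualized: 0.98004^(1/3) − 1 ≈ -0.00670.

-0.67%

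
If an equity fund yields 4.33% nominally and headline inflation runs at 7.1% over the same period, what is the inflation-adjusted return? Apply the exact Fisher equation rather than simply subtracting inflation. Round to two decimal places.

Real return via the Fisher equation: (1 + 4.33%)/(1 + 7.1%) − 1 = 1.0433/1.071 − 1 ≈ -0.02586.

-2.59%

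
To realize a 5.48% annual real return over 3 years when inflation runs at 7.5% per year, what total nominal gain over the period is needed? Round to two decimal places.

45.79%

Required annual nominal rate: (1+5.48%)(1+7.5%) − 1 = 13.391%.
Cumulative over 3 years: (1 + 0.13391)^3 − 1 ≈ 0.45793.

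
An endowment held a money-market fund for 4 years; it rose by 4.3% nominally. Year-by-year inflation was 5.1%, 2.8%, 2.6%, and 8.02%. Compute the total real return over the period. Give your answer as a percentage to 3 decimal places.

Cumulative inflation factor: 1.051 × 1.028 × 1.026 × 1.0802 ≈ 1.19742.
Nominal growth factor: 1.04300. Real growth factor = 1.04300 / 1.19742 ≈ 0.87104.
Total real return ≈ -12.8962%.

-12.896%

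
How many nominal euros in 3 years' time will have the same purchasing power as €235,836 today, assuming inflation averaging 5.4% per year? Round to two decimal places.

€276,141.66

Cumulative price-level factor: (1+5.4%)^3 = 1.170905464.
Multiplying €235,836 by the price-level factor gives the future nominal sum.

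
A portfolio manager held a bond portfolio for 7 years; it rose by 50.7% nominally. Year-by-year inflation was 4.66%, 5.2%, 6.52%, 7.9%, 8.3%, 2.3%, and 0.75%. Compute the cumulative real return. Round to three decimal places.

Cumulative inflation factor: 1.0466 × 1.052 × 1.0652 × 1.079 × 1.083 × 1.023 × 1.0075 ≈ 1.41253.
Nominal growth factor: 1.50700. Real growth factor = 1.50700 / 1.41253 ≈ 1.06688.
Total real return ≈ 6.6879%.

6.688%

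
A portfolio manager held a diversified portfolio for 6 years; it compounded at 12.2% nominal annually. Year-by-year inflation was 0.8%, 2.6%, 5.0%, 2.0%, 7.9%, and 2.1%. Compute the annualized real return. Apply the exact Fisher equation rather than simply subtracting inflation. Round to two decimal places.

8.54%

Cumulative inflation factor: 1.008 × 1.026 × 1.050 × 1.020 × 1.079 × 1.021 ≈ 1.22024.
Nominal growth factor: 1.99507. Real growth factor = 1.99507 / 1.22024 ≈ 1.63498.
Annualized: 1.63498^(1/6) − 1 ≈ 0.08539.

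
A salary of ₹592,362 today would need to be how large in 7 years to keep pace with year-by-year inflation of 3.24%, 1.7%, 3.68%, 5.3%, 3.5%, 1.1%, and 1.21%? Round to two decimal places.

₹719,108.51

Cumulative price-level factor: 1.0324 × 1.017 × 1.0368 × 1.053 × 1.035 × 1.011 × 1.0121 ≈ 1.2139679994.
The nominal amount required is ₹592,362 scaled up by that factor.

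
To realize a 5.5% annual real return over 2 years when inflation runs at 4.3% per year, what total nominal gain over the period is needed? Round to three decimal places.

Required annual nominal rate: (1+5.5%)(1+4.3%) − 1 = 10.0365%.
Cumulative over 2 years: (1 + 0.100365)^2 − 1 ≈ 0.21080.

21.080%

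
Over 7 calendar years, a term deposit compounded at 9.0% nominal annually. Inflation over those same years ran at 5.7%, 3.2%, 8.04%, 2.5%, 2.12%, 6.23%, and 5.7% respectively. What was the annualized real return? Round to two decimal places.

Cumulative inflation factor: 1.057 × 1.032 × 1.0804 × 1.025 × 1.0212 × 1.0623 × 1.057 ≈ 1.38515.
Nominal growth factor: 1.82804. Real growth factor = 1.82804 / 1.38515 ≈ 1.31974.
Annualized: 1.31974^(1/7) − 1 ≈ 0.04043.

4.04%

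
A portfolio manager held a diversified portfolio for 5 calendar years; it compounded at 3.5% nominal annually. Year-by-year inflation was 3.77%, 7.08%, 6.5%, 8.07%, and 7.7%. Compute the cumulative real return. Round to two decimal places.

-13.77%

Cumulative inflation factor: 1.0377 × 1.0708 × 1.065 × 1.0807 × 1.077 ≈ 1.37737.
Nominal growth factor: 1.18769. Real growth factor = 1.18769 / 1.37737 ≈ 0.86229.
Total real return ≈ -13.7714%.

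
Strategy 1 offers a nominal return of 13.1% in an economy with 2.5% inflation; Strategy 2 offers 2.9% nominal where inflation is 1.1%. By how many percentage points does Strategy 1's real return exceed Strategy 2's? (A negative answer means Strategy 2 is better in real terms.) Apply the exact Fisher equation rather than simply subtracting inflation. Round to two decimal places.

8.56

Strategy 1 real return: 1.131/1.025 − 1 = 10.341%.
Strategy 2 real return: 1.029/1.011 − 1 = 1.780%.
Difference: 10.341 − 1.780 = 8.561 pp.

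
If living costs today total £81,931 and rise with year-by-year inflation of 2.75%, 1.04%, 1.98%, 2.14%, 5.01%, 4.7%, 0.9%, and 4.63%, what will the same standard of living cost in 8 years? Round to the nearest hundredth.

£102,839.28

Cumulative price-level factor: 1.0275 × 1.0104 × 1.0198 × 1.0214 × 1.0501 × 1.047 × 1.009 × 1.0463 ≈ 1.2551937294.
Multiplying £81,931 by the price-level factor gives the future nominal sum.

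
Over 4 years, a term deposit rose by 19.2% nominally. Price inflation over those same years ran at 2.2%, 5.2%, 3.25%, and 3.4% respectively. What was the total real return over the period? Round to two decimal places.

3.85%

Cumulative inflation factor: 1.022 × 1.052 × 1.0325 × 1.034 ≈ 1.14783.
Nominal growth factor: 1.19200. Real growth factor = 1.19200 / 1.14783 ≈ 1.03848.
Total real return ≈ 3.8482%.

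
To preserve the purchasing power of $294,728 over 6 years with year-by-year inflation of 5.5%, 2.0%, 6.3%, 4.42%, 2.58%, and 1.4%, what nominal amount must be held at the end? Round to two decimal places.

Cumulative price-level factor: 1.055 × 1.020 × 1.063 × 1.0442 × 1.0258 × 1.014 ≈ 1.2424251512.
Multiplying $294,728 by the price-level factor gives the future nominal sum.

$366,177.48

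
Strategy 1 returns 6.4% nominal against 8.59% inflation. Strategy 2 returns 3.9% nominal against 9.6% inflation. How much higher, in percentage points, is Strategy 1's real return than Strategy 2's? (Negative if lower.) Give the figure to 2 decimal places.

3.18

Strategy 1 real return: 1.064/1.0859 − 1 = -2.017%.
Strategy 2 real return: 1.039/1.096 − 1 = -5.201%.
Difference: -2.017 − (-5.201) = 3.184 pp.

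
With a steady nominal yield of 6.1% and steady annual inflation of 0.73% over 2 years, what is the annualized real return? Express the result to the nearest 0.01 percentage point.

5.33%

With constant rates the annual real return is the same each year: (1+6.1%)/(1+0.73%) − 1 = 0.05331.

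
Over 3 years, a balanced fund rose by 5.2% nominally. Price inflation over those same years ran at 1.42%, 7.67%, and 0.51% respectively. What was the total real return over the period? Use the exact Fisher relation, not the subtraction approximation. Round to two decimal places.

Cumulative inflation factor: 1.0142 × 1.0767 × 1.0051 ≈ 1.09756.
Nominal growth factor: 1.05200. Real growth factor = 1.05200 / 1.09756 ≈ 0.95849.
Total real return ≈ -4.1509%.

-4.15%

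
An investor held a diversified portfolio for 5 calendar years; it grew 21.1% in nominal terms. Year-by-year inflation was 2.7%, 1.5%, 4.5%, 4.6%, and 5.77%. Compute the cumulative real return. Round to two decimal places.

0.48%

Cumulative inflation factor: 1.027 × 1.015 × 1.045 × 1.046 × 1.0577 ≈ 1.20517.
Nominal growth factor: 1.21100. Real growth factor = 1.21100 / 1.20517 ≈ 1.00484.
Total real return ≈ 0.4841%.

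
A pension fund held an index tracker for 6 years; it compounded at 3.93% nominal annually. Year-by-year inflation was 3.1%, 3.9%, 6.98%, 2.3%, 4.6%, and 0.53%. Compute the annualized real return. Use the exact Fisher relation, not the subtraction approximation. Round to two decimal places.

Cumulative inflation factor: 1.031 × 1.039 × 1.0698 × 1.023 × 1.046 × 1.0053 ≈ 1.23276.
Nominal growth factor: 1.26022. Real growth factor = 1.26022 / 1.23276 ≈ 1.02227.
Annualized: 1.02227^(1/6) − 1 ≈ 0.00368.

0.37%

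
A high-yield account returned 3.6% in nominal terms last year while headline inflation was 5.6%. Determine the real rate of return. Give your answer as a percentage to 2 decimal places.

-1.89%

Real return via the Fisher equation: (1 + 3.6%)/(1 + 5.6%) − 1 = 1.036/1.056 − 1 ≈ -0.01894.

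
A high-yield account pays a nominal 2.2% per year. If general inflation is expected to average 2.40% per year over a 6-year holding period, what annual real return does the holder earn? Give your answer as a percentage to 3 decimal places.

-0.195%

With constant rates the annual real return is the same each year: (1+2.2%)/(1+2.40%) − 1 = -0.00195.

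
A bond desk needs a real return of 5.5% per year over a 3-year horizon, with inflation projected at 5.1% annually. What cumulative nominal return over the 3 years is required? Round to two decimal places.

Required annual nominal rate: (1+5.5%)(1+5.1%) − 1 = 10.8805%.
Cumulative over 3 years: (1 + 0.108805)^3 − 1 ≈ 0.36322.

36.32%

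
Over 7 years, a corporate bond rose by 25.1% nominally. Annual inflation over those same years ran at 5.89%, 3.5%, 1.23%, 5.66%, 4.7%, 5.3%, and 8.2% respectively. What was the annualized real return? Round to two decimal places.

-1.58%

Cumulative inflation factor: 1.0589 × 1.035 × 1.0123 × 1.0566 × 1.047 × 1.053 × 1.082 ≈ 1.39836.
Nominal growth factor: 1.25100. Real growth factor = 1.25100 / 1.39836 ≈ 0.89462.
Annualized: 0.89462^(1/7) − 1 ≈ -0.01578.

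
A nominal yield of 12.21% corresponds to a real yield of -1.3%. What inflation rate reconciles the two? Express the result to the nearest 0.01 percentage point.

From (1+r_nom) = (1+r_real)(1+π), we get 1+π = (1 + 12.21%)/(1 − 1.3%) = 1.1221/0.987 ≈ 1.13688.
So π ≈ 13.6879%.

13.69%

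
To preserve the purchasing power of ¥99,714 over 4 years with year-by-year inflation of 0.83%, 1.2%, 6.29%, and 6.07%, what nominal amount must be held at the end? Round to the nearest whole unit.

¥114,713

Cumulative price-level factor: 1.0083 × 1.012 × 1.0629 × 1.0607 ≈ 1.1504169068.
Multiplying ¥99,714 by the price-level factor gives the future nominal sum.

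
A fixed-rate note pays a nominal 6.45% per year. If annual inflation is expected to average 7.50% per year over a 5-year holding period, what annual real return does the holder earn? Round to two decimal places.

With constant rates the annual real return is the same each year: (1+6.45%)/(1+7.50%) − 1 = -0.00977.

-0.98%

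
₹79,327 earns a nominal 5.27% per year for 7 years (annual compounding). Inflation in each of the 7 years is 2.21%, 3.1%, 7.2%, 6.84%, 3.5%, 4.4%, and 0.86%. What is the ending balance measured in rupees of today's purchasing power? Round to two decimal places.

Nominal value at maturity: ₹79,327 × (1 + 5.27%)^7 ≈ ₹113,645.80.
Price-level factor over 7 years: 1.0221 × 1.031 × 1.072 × 1.0684 × 1.035 × 1.044 × 1.0086 ≈ 1.3153475814.
Dividing the nominal maturity value by the price-level factor gives the value in today's money.

₹86,399.82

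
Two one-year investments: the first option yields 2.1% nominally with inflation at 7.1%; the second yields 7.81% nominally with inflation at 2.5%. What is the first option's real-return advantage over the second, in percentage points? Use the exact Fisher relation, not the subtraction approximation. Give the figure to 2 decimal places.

The first option real return: 1.021/1.071 − 1 = -4.669%.
The second real return: 1.0781/1.025 − 1 = 5.180%.
Difference: -4.669 − 5.180 = -9.849 pp.

-9.85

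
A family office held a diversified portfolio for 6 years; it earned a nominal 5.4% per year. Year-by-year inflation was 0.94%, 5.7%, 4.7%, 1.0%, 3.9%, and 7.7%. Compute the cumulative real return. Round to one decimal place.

8.6%

Cumulative inflation factor: 1.0094 × 1.057 × 1.047 × 1.010 × 1.039 × 1.077 ≈ 1.26252.
Nominal growth factor: 1.37102. Real growth factor = 1.37102 / 1.26252 ≈ 1.08594.
Total real return ≈ 8.5941%.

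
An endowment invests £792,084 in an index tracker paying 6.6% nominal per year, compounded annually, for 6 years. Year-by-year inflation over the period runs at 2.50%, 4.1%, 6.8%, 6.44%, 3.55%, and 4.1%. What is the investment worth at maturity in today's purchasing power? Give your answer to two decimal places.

£888,920.50

Nominal value at maturity: £792,084 × (1 + 6.6%)^6 ≈ £1,162,289.91.
Price-level factor over 6 years: 1.0250 × 1.041 × 1.068 × 1.0644 × 1.0355 × 1.041 ≈ 1.3075296511.
Dividing the nominal maturity value by the price-level factor gives the value in today's money.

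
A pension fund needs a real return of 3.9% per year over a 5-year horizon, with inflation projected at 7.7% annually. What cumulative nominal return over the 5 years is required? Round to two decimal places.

75.45%

Required annual nominal rate: (1+3.9%)(1+7.7%) − 1 = 11.9003%.
Cumulative over 5 years: (1 + 0.119003)^5 − 1 ≈ 0.75451.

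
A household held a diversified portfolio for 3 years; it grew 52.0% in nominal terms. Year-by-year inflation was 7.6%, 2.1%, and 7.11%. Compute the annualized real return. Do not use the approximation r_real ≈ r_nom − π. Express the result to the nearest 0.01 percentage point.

8.91%

Cumulative inflation factor: 1.076 × 1.021 × 1.0711 ≈ 1.17671.
Nominal growth factor: 1.52000. Real growth factor = 1.52000 / 1.17671 ≈ 1.29174.
Annualized: 1.29174^(1/3) − 1 ≈ 0.08908.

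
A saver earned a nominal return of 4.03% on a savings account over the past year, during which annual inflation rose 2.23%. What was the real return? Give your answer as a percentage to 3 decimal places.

1.761%

Real return via the Fisher equation: (1 + 4.03%)/(1 + 2.23%) − 1 = 1.0403/1.0223 − 1 ≈ 0.01761.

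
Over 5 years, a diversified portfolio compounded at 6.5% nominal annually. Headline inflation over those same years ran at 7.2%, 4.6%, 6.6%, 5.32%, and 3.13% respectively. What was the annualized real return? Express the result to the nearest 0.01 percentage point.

Cumulative inflation factor: 1.072 × 1.046 × 1.066 × 1.0532 × 1.0313 ≈ 1.29831.
Nominal growth factor: 1.37009. Real growth factor = 1.37009 / 1.29831 ≈ 1.05528.
Annualized: 1.05528^(1/5) − 1 ≈ 0.01082.

1.08%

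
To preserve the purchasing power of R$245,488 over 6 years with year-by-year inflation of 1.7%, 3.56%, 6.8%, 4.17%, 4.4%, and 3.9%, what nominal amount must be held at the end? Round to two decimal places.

R$312,013.39

Cumulative price-level factor: 1.017 × 1.0356 × 1.068 × 1.0417 × 1.044 × 1.039 ≈ 1.2709924120.
Multiplying R$245,488 by the price-level factor gives the future nominal sum.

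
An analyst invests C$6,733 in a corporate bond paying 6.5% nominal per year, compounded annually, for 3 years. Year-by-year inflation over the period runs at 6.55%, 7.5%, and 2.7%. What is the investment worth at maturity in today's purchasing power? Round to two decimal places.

C$6,913.93

Nominal value at maturity: C$6,733 × (1 + 6.5%)^3 ≈ C$8,133.12.
Price-level factor over 3 years: 1.0655 × 1.075 × 1.027 = 1.1763386375.
The maturity value deflated by that factor is the answer in today's purchasing power.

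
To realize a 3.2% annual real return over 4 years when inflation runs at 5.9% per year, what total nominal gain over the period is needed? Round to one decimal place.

42.7%

Required annual nominal rate: (1+3.2%)(1+5.9%) − 1 = 9.2888%.
Cumulative over 4 years: (1 + 0.092888)^4 − 1 ≈ 0.42660.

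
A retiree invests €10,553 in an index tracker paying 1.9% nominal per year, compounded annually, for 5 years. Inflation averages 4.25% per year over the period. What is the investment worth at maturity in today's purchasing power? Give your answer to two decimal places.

Nominal value at maturity: €10,553 × (1 + 1.9%)^5 ≈ €11,594.36.
Price-level factor over 5 years: (1 + 4.25%)^5 ≈ 1.2313466076.
Dividing the nominal maturity value by the price-level factor gives the value in today's money.

€9,416.00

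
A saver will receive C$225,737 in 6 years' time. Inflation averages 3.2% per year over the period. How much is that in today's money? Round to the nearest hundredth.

C$186,863.54

Price-level factor over 6 years: (1 + 3.2%)^6 ≈ 1.2080312910.
Purchasing power today: C$225,737 divided by that factor.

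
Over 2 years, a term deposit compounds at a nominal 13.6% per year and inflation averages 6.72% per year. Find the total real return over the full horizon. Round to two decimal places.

The annual real rate is (1+13.6%)/(1+6.72%) − 1 = 6.4468%.
Compounded over 2 years: (1 + 0.064468)^2 − 1 ≈ 0.13309.

13.31%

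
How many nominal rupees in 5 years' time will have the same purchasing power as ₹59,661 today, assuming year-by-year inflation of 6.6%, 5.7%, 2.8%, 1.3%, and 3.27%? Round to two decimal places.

Cumulative price-level factor: 1.066 × 1.057 × 1.028 × 1.013 × 1.0327 ≈ 1.2117385622.
The nominal amount required is ₹59,661 scaled up by that factor.

₹72,293.53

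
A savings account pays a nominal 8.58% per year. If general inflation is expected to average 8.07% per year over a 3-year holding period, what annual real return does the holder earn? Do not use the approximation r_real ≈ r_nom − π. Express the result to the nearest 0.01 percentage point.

With constant rates the annual real return is the same each year: (1+8.58%)/(1+8.07%) − 1 = 0.00472.

0.47%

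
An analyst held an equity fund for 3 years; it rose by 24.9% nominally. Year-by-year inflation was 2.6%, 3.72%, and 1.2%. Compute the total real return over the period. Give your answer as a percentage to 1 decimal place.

Cumulative inflation factor: 1.026 × 1.0372 × 1.012 ≈ 1.07694.
Nominal growth factor: 1.24900. Real growth factor = 1.24900 / 1.07694 ≈ 1.15977.
Total real return ≈ 15.9770%.

16.0%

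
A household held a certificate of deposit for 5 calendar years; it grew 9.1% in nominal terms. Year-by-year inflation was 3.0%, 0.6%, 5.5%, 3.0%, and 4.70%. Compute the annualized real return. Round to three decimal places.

Cumulative inflation factor: 1.030 × 1.006 × 1.055 × 1.030 × 1.0470 ≈ 1.17889.
Nominal growth factor: 1.09100. Real growth factor = 1.09100 / 1.17889 ≈ 0.92545.
Annualized: 0.92545^(1/5) − 1 ≈ -0.01538.

-1.538%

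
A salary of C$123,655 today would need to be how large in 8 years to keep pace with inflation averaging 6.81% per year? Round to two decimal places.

Cumulative price-level factor: (1+6.81%)^8 ≈ 1.6939294577.
The nominal amount required is C$123,655 scaled up by that factor.

C$209,462.85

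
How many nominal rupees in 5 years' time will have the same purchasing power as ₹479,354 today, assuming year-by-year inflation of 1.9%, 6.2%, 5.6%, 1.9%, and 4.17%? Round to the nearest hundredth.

Cumulative price-level factor: 1.019 × 1.062 × 1.056 × 1.019 × 1.0417 ≈ 1.2130521366.
The nominal amount required is ₹479,354 scaled up by that factor.

₹581,481.39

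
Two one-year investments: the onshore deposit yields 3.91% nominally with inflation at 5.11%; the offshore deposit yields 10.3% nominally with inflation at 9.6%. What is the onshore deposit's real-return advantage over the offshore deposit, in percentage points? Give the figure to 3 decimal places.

The onshore deposit real return: 1.0391/1.0511 − 1 = -1.1417%.
The offshore deposit real return: 1.103/1.096 − 1 = 0.6387%.
Difference: -1.1417 − 0.6387 = -1.7804 pp.

-1.780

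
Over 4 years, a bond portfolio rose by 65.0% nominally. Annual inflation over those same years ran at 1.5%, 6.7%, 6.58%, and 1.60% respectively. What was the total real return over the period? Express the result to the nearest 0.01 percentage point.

40.70%

Cumulative inflation factor: 1.015 × 1.067 × 1.0658 × 1.0160 ≈ 1.17273.
Nominal growth factor: 1.65000. Real growth factor = 1.65000 / 1.17273 ≈ 1.40697.
Total real return ≈ 40.6967%.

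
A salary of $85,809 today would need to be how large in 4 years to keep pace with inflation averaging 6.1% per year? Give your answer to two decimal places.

Cumulative price-level factor: (1+6.1%)^4 ≈ 1.2672477698.
Multiplying $85,809 by the price-level factor gives the future nominal sum.

$108,741.26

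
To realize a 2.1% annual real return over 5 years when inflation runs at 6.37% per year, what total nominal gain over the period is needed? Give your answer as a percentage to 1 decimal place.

Required annual nominal rate: (1+2.1%)(1+6.37%) − 1 = 8.60377%.
Cumulative over 5 years: (1 + 0.0860377)^5 − 1 ≈ 0.51086.

51.1%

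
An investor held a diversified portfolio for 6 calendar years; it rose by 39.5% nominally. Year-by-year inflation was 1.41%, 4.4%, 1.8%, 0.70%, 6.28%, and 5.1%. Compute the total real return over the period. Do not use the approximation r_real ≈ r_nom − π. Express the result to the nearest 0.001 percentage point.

Cumulative inflation factor: 1.0141 × 1.044 × 1.018 × 1.0070 × 1.0628 × 1.051 ≈ 1.21231.
Nominal growth factor: 1.39500. Real growth factor = 1.39500 / 1.21231 ≈ 1.15070.
Total real return ≈ 15.0698%.

15.070%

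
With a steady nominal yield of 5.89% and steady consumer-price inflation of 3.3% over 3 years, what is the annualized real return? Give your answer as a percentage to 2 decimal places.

With constant rates the annual real return is the same each year: (1+5.89%)/(1+3.3%) − 1 = 0.02507.

2.51%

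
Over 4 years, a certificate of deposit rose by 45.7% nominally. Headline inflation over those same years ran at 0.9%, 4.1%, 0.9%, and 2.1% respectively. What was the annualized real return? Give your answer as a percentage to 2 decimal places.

7.72%

Cumulative inflation factor: 1.009 × 1.041 × 1.009 × 1.021 ≈ 1.08208.
Nominal growth factor: 1.45700. Real growth factor = 1.45700 / 1.08208 ≈ 1.34648.
Annualized: 1.34648^(1/4) − 1 ≈ 0.07721.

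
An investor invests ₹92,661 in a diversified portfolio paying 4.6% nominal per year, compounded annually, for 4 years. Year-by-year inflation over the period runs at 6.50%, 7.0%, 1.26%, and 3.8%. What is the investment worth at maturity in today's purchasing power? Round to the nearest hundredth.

Nominal value at maturity: ₹92,661 × (1 + 4.6%)^4 ≈ ₹110,923.54.
Price-level factor over 4 years: 1.0650 × 1.070 × 1.0126 × 1.038 ≈ 1.1977568465.
The maturity value deflated by that factor is the answer in today's purchasing power.

₹92,609.40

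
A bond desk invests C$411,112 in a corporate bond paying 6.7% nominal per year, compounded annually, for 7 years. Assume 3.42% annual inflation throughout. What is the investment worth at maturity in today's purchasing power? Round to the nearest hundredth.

Nominal value at maturity: C$411,112 × (1 + 6.7%)^7 ≈ C$647,308.17.
Price-level factor over 7 years: (1 + 3.42%)^7 ≈ 1.2654113749.
The maturity value deflated by that factor is the answer in today's purchasing power.

C$511,539.71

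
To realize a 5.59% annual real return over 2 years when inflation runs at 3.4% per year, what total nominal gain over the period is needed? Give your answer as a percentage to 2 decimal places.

19.20%

Required annual nominal rate: (1+5.59%)(1+3.4%) − 1 = 9.18006%.
Cumulative over 2 years: (1 + 0.0918006)^2 − 1 ≈ 0.19203.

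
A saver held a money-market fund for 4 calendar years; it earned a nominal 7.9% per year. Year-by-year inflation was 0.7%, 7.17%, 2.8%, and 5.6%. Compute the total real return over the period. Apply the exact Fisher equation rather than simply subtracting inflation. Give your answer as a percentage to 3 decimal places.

15.698%

Cumulative inflation factor: 1.007 × 1.0717 × 1.028 × 1.056 ≈ 1.17155.
Nominal growth factor: 1.35546. Real growth factor = 1.35546 / 1.17155 ≈ 1.15698.
Total real return ≈ 15.6981%.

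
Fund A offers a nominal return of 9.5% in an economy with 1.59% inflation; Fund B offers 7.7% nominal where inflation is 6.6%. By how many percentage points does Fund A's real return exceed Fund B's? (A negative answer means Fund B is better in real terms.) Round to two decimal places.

Fund A real return: 1.095/1.0159 − 1 = 7.786%.
Fund B real return: 1.077/1.066 − 1 = 1.032%.
Difference: 7.786 − 1.032 = 6.754 pp.

6.75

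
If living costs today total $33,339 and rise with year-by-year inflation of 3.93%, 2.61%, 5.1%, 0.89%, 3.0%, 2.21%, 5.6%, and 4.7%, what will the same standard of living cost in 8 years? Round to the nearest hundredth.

Cumulative price-level factor: 1.0393 × 1.0261 × 1.051 × 1.0089 × 1.030 × 1.0221 × 1.056 × 1.047 ≈ 1.3162023620.
The nominal amount required is $33,339 scaled up by that factor.

$43,880.87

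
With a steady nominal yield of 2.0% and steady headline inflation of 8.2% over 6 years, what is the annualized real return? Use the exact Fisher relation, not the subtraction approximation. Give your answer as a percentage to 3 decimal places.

With constant rates the annual real return is the same each year: (1+2.0%)/(1+8.2%) − 1 = -0.05730.

-5.730%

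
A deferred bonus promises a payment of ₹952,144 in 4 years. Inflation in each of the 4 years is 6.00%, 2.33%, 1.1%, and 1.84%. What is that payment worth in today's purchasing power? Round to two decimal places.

Price-level factor over 4 years: 1.0600 × 1.0233 × 1.011 × 1.0184 ≈ 1.1168076641.
Purchasing power today: ₹952,144 divided by that factor.

₹852,558.62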